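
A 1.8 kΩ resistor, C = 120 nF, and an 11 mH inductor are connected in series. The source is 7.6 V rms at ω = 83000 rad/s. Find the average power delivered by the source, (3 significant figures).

X_L = ωL = 913 Ω
X_C = 1/(ωC) = 100 Ω
Net reactance X = X_L − X_C = 813 Ω
Z = 1800 + j813 Ω
|Z| = √(1800² + 813²) = 1970 Ω
∠Z = arctan(813/1800) = 24.3°
I = V/|Z| = 3.85 mA
P = VI cos φ = 7.6 × 0.00385 × cos(24.3°) = 26.7 mW

26.7 mW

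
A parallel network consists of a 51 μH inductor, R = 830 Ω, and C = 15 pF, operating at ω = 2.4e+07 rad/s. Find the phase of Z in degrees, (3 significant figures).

20.8°

X_L = ωL = 1220 Ω
X_C = 1/(ωC) = 2780 Ω
Parallel: admittances add. Y = 1/R + 1/(jωL) + jωC
Y = (0.00120 − j0.000457) S
|Y| = 0.00129 S → |Z| = 1/|Y| = 776 Ω, ∠Z = −∠Y = 20.8°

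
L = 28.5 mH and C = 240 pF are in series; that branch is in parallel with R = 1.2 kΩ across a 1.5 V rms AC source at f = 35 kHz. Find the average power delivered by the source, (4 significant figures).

1.875 mW

ω = 2πf = 219900 rad/s
X_L = ωL = 6267 Ω
X_C = 1/(ωC) = 18950 Ω
Branch 1: Z₁ = R = 1200 Ω
Branch 2 (series LC): Z₂ = j(X_L − X_C) = −j12680 Ω
Parallel: Z = Z₁Z₂/(Z₁+Z₂), |Z| = 1195 Ω, ∠Z = -5.406°
I = V/|Z| = 1.256 mA
P = VI cos φ = 1.5 × 0.001256 × cos(-5.406°) = 1.875 mW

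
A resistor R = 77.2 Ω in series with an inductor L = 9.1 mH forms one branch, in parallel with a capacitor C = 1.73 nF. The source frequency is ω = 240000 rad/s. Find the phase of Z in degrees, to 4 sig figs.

X_L = ωL = 2184 Ω
X_C = 1/(ωC) = 2408 Ω
Branch 1 (R+jX_L): Z₁ = 77.20 + j2184 Ω, |Z₁| = 2185 Ω
Branch 2 (−jX_C): Z₂ = −j2408 Ω
Parallel: Z = Z₁Z₂/(Z₁+Z₂), |Z| = 22170 Ω, ∠Z = 69.00°

69.00°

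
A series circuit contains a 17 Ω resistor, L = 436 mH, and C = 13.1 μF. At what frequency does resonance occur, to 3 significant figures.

66.6 Hz

ω₀ = 1/√(LC) = 1/√(0.436 × 1.31e-05) = 418.4 rad/s
f₀ = ω₀/(2π) = 66.6 Hz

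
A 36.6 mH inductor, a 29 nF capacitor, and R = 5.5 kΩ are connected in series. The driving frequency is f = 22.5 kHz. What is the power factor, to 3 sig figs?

ω = 2πf = 141400 rad/s
X_L = ωL = 5170 Ω
X_C = 1/(ωC) = 244 Ω
Net reactance X = X_L − X_C = 4930 Ω
Z = 5500 + j4930 Ω
|Z| = √(5500² + 4930²) = 7390 Ω
∠Z = arctan(4930/5500) = 41.9°
cos φ = cos(41.9°) = 0.745

0.745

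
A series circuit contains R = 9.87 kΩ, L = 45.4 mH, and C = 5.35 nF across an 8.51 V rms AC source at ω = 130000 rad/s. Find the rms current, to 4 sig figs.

X_L = ωL = 5902 Ω
X_C = 1/(ωC) = 1438 Ω
Net reactance X = X_L − X_C = 4464 Ω
Z = 9870 + j4464 Ω
|Z| = √(9870² + 4464²) = 10830 Ω
I = V/|Z| = 8.51/10830 = 785.6 μA

785.6 μA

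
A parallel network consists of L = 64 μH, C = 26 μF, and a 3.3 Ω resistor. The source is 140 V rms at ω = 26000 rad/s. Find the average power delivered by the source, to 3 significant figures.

X_L = ωL = 1.66 Ω
X_C = 1/(ωC) = 1.48 Ω
Parallel: admittances add. Y = 1/R + 1/(jωL) + jωC
Y = (0.303 + j0.0750) S
|Y| = 0.312 S → |Z| = 1/|Y| = 3.20 Ω, ∠Z = −∠Y = -13.9°
I = V/|Z| = 43.7 A
P = VI cos φ = 140 × 43.7 × cos(-13.9°) = 5.94 kW

5.94 kW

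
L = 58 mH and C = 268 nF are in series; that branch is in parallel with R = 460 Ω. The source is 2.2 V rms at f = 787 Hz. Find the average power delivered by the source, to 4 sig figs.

10.52 mW

ω = 2πf = 4945 rad/s
X_L = ωL = 286.8 Ω
X_C = 1/(ωC) = 754.6 Ω
Branch 1: Z₁ = R = 460.0 Ω
Branch 2 (series LC): Z₂ = j(X_L − X_C) = −j467.8 Ω
Parallel: Z = Z₁Z₂/(Z₁+Z₂), |Z| = 328.0 Ω, ∠Z = -44.52°
I = V/|Z| = 6.708 mA
P = VI cos φ = 2.2 × 0.006708 × cos(-44.52°) = 10.52 mW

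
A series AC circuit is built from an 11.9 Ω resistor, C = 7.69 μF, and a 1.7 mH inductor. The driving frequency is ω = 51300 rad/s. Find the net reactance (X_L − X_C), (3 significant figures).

84.7 Ω

X_L = ωL = 87.2 Ω
X_C = 1/(ωC) = 2.53 Ω
X = 87.2 − 2.53 = 84.7 Ω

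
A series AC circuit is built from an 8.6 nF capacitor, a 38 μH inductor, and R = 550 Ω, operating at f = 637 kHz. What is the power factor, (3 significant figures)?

ω = 2πf = 4.002e+06 rad/s
X_L = ωL = 152 Ω
X_C = 1/(ωC) = 29.1 Ω
Net reactance X = X_L − X_C = 123 Ω
Z = 550 + j123 Ω
|Z| = √(550² + 123²) = 564 Ω
∠Z = arctan(123/550) = 12.6°
cos φ = cos(12.6°) = 0.976

0.976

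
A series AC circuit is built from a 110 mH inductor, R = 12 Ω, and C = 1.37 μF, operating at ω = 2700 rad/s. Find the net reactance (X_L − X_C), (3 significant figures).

X_L = ωL = 297 Ω
X_C = 1/(ωC) = 270 Ω
X = 297 − 270 = 26.7 Ω

26.7 Ω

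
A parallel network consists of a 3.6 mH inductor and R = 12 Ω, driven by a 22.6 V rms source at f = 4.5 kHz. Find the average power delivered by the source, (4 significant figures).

42.56 W

ω = 2πf = 28270 rad/s
X_L = ωL = 101.8 Ω
Parallel: admittances add. Y = 1/R + 1/(jωL)
Y = (0.08333 − j0.009824) S
|Y| = 0.08391 S → |Z| = 1/|Y| = 11.92 Ω, ∠Z = −∠Y = 6.724°
I = V/|Z| = 1.896 A
P = VI cos φ = 22.6 × 1.896 × cos(6.724°) = 42.56 W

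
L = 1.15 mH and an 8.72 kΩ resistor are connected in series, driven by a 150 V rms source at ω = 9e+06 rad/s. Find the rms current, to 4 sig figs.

11.08 mA

X_L = ωL = 10350 Ω
Z = 8720 + j10350 Ω
|Z| = √(8720² + 10350²) = 13530 Ω
I = V/|Z| = 150/13530 = 11.08 mA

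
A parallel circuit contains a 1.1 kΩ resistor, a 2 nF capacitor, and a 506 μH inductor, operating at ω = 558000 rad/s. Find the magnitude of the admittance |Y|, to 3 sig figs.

X_L = ωL = 282 Ω
X_C = 1/(ωC) = 896 Ω
Parallel: admittances add. Y = 1/R + 1/(jωL) + jωC
Y = (0.000909 − j0.00243) S
|Y| = 0.00259 S → |Z| = 1/|Y| = 386 Ω, ∠Z = −∠Y = 69.5°

2.59 mS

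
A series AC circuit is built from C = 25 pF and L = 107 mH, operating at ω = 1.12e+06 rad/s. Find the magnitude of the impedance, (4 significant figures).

X_L = ωL = 119800 Ω
X_C = 1/(ωC) = 35710 Ω
Net reactance X = X_L − X_C = 84130 Ω
Z = j84130 Ω
|Z| = √(0² + 84130²) = 84130 Ω

84130 Ω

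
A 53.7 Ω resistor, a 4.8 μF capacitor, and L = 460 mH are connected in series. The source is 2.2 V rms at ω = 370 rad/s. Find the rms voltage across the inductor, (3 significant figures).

0.944 V

X_L = ωL = 170 Ω
X_C = 1/(ωC) = 563 Ω
Net reactance X = X_L − X_C = -393 Ω
Z = 53.7 − j393 Ω
|Z| = √(53.7² + 393²) = 397 Ω
I = V/|Z| = 5.55 mA
V_L = I·|Z_L| = 0.00555 × 170 = 0.944 V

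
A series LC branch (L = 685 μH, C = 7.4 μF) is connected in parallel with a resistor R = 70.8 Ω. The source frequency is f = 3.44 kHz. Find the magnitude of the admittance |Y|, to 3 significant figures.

ω = 2πf = 21610 rad/s
X_L = ωL = 14.8 Ω
X_C = 1/(ωC) = 6.25 Ω
Branch 1: Z₁ = R = 70.8 Ω
Branch 2 (series LC): Z₂ = j(X_L − X_C) = j8.55 Ω
Parallel: Z = Z₁Z₂/(Z₁+Z₂), |Z| = 8.49 Ω, ∠Z = 83.1°
|Y| = 1/|Z| = 118 mS

118 mS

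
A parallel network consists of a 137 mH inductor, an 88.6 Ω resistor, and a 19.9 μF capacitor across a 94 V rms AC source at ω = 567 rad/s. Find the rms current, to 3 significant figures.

X_L = ωL = 77.7 Ω
X_C = 1/(ωC) = 88.6 Ω
Parallel: admittances add. Y = 1/R + 1/(jωL) + jωC
Y = (0.0113 − j0.00159) S
|Y| = 0.0114 S → |Z| = 1/|Y| = 87.7 Ω, ∠Z = −∠Y = 8.02°
I = V/|Z| = 94/87.7 = 1.07 A

1.07 A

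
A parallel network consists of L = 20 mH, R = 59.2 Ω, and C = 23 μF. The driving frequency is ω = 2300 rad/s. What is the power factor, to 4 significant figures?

X_L = ωL = 46.00 Ω
X_C = 1/(ωC) = 18.90 Ω
Parallel: admittances add. Y = 1/R + 1/(jωL) + jωC
Y = (0.01689 + j0.03116) S
|Y| = 0.03544 S → |Z| = 1/|Y| = 28.21 Ω, ∠Z = −∠Y = -61.54°
cos φ = cos(-61.54°) = 0.4766

0.4766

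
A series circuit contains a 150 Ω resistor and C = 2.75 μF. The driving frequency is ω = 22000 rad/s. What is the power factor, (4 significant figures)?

X_C = 1/(ωC) = 16.53 Ω
Z = 150.0 − j16.53 Ω
|Z| = √(150.0² + 16.53²) = 150.9 Ω
∠Z = arctan(-16.53/150.0) = -6.288°
cos φ = cos(-6.288°) = 0.9940

0.9940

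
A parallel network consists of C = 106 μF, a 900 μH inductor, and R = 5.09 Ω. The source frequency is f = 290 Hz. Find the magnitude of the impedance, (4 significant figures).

ω = 2πf = 1822 rad/s
X_L = ωL = 1.640 Ω
X_C = 1/(ωC) = 5.177 Ω
Parallel: admittances add. Y = 1/R + 1/(jωL) + jωC
Y = (0.1965 − j0.4166) S
|Y| = 0.4606 S → |Z| = 1/|Y| = 2.171 Ω, ∠Z = −∠Y = 64.75°

2.171 Ω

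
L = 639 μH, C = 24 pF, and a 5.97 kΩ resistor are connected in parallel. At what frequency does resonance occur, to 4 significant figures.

ω₀ = 1/√(LC) = 1/√(0.000639 × 2.4e-11) = 8.075e+06 rad/s
f₀ = ω₀/(2π) = 1.285 MHz

1.285 MHz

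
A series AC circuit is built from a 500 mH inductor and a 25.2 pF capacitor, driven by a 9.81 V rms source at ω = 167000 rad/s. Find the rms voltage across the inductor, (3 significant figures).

5.31 V

X_L = ωL = 83500 Ω
X_C = 1/(ωC) = 238000 Ω
Net reactance X = X_L − X_C = -154000 Ω
Z = − j154000 Ω
|Z| = √(0² + 154000²) = 154000 Ω
I = V/|Z| = 63.7 μA
V_L = I·|Z_L| = 6.37e-05 × 83500 = 5.31 V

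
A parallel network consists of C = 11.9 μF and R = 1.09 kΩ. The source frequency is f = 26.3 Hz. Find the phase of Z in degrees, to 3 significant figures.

-65.0°

ω = 2πf = 165.2 rad/s
X_C = 1/(ωC) = 509 Ω
Parallel: admittances add. Y = 1/R + jωC
Y = (0.000917 + j0.00197) S
|Y| = 0.00217 S → |Z| = 1/|Y| = 461 Ω, ∠Z = −∠Y = -65.0°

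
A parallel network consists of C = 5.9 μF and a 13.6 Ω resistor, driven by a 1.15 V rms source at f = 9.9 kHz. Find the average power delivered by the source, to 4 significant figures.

ω = 2πf = 62200 rad/s
X_C = 1/(ωC) = 2.725 Ω
Parallel: admittances add. Y = 1/R + jωC
Y = (0.07353 + j0.3670) S
|Y| = 0.3743 S → |Z| = 1/|Y| = 2.672 Ω, ∠Z = −∠Y = -78.67°
I = V/|Z| = 430.4 mA
P = VI cos φ = 1.15 × 0.4304 × cos(-78.67°) = 97.24 mW

97.24 mW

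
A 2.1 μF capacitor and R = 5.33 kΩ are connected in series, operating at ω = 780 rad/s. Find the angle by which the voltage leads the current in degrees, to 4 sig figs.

X_C = 1/(ωC) = 610.5 Ω
Z = 5330 − j610.5 Ω
|Z| = √(5330² + 610.5²) = 5365 Ω
∠Z = arctan(-610.5/5330) = -6.534°

-6.534°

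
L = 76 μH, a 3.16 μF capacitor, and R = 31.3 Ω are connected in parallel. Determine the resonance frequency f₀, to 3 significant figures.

10.3 kHz

ω₀ = 1/√(LC) = 1/√(7.6e-05 × 3.16e-06) = 64530 rad/s
f₀ = ω₀/(2π) = 10.3 kHz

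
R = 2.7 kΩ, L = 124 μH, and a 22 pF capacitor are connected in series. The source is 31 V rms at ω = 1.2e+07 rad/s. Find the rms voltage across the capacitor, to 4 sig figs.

33.11 V

X_L = ωL = 1488 Ω
X_C = 1/(ωC) = 3788 Ω
Net reactance X = X_L − X_C = -2300 Ω
Z = 2700 − j2300 Ω
|Z| = √(2700² + 2300²) = 3547 Ω
I = V/|Z| = 8.740 mA
V_C = I·|Z_C| = 0.008740 × 3788 = 33.11 V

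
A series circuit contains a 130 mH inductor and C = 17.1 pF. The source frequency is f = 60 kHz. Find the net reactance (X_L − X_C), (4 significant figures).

-106100 Ω

ω = 2πf = 377000 rad/s
X_L = ωL = 49010 Ω
X_C = 1/(ωC) = 155100 Ω
X = 49010 − 155100 = -106100 Ω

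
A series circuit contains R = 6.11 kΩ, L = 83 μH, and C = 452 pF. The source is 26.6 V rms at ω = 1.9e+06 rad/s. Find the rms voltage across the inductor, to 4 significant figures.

0.6774 V

X_L = ωL = 157.7 Ω
X_C = 1/(ωC) = 1164 Ω
Net reactance X = X_L − X_C = -1007 Ω
Z = 6110 − j1007 Ω
|Z| = √(6110² + 1007²) = 6192 Ω
I = V/|Z| = 4.296 mA
V_L = I·|Z_L| = 0.004296 × 157.7 = 0.6774 V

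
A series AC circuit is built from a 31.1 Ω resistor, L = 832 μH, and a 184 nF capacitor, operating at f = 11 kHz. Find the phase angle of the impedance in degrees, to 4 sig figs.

ω = 2πf = 69120 rad/s
X_L = ωL = 57.50 Ω
X_C = 1/(ωC) = 78.63 Ω
Net reactance X = X_L − X_C = -21.13 Ω
Z = 31.10 − j21.13 Ω
|Z| = √(31.10² + 21.13²) = 37.60 Ω
∠Z = arctan(-21.13/31.10) = -34.19°

-34.19°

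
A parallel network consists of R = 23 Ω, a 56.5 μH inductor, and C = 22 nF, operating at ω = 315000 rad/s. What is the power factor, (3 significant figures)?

0.662

X_L = ωL = 17.8 Ω
X_C = 1/(ωC) = 144 Ω
Parallel: admittances add. Y = 1/R + 1/(jωL) + jωC
Y = (0.0435 − j0.0493) S
|Y| = 0.0657 S → |Z| = 1/|Y| = 15.2 Ω, ∠Z = −∠Y = 48.6°
cos φ = cos(48.6°) = 0.662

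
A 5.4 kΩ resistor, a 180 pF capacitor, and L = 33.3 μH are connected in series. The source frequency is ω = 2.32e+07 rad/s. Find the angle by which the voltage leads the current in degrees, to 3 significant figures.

5.64°

X_L = ωL = 773 Ω
X_C = 1/(ωC) = 239 Ω
Net reactance X = X_L − X_C = 533 Ω
Z = 5400 + j533 Ω
|Z| = √(5400² + 533²) = 5430 Ω
∠Z = arctan(533/5400) = 5.64°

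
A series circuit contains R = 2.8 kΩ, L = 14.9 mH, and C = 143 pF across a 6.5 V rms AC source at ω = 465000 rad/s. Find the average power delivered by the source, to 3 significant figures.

X_L = ωL = 6930 Ω
X_C = 1/(ωC) = 15000 Ω
Net reactance X = X_L − X_C = -8110 Ω
Z = 2800 − j8110 Ω
|Z| = √(2800² + 8110²) = 8580 Ω
∠Z = arctan(-8110/2800) = -71.0°
I = V/|Z| = 758 μA
P = VI cos φ = 6.5 × 0.000758 × cos(-71.0°) = 1.61 mW

1.61 mW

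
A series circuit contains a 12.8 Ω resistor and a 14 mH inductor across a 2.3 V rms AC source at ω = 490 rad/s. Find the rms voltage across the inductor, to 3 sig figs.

X_L = ωL = 6.86 Ω
Z = 12.8 + j6.86 Ω
|Z| = √(12.8² + 6.86²) = 14.5 Ω
I = V/|Z| = 158 mA
V_L = I·|Z_L| = 0.158 × 6.86 = 1.09 V

1.09 V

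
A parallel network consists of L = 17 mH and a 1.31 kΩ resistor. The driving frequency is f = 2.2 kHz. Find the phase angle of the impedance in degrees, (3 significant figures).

79.8°

ω = 2πf = 13820 rad/s
X_L = ωL = 235 Ω
Parallel: admittances add. Y = 1/R + 1/(jωL)
Y = (0.000763 − j0.00426) S
|Y| = 0.00432 S → |Z| = 1/|Y| = 231 Ω, ∠Z = −∠Y = 79.8°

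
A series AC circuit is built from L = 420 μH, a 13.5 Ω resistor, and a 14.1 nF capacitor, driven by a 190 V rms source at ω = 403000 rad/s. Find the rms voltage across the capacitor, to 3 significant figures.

2220 V

X_L = ωL = 169 Ω
X_C = 1/(ωC) = 176 Ω
Net reactance X = X_L − X_C = -6.73 Ω
Z = 13.5 − j6.73 Ω
|Z| = √(13.5² + 6.73²) = 15.1 Ω
I = V/|Z| = 12.6 A
V_C = I·|Z_C| = 12.6 × 176 = 2220 V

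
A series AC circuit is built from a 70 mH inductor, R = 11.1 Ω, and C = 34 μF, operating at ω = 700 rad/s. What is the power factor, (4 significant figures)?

0.8464

X_L = ωL = 49.00 Ω
X_C = 1/(ωC) = 42.02 Ω
Net reactance X = X_L − X_C = 6.983 Ω
Z = 11.10 + j6.983 Ω
|Z| = √(11.10² + 6.983²) = 13.11 Ω
∠Z = arctan(6.983/11.10) = 32.17°
cos φ = cos(32.17°) = 0.8464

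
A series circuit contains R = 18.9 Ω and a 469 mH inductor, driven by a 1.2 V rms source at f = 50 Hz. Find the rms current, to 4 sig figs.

8.078 mA

ω = 2πf = 314.2 rad/s
X_L = ωL = 147.3 Ω
Z = 18.90 + j147.3 Ω
|Z| = √(18.90² + 147.3²) = 148.5 Ω
I = V/|Z| = 1.2/148.5 = 8.078 mA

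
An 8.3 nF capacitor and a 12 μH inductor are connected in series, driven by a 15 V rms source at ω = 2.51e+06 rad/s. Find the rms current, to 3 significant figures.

839 mA

X_L = ωL = 30.1 Ω
X_C = 1/(ωC) = 48.0 Ω
Net reactance X = X_L − X_C = -17.9 Ω
Z = − j17.9 Ω
|Z| = √(0² + 17.9²) = 17.9 Ω
I = V/|Z| = 15/17.9 = 839 mA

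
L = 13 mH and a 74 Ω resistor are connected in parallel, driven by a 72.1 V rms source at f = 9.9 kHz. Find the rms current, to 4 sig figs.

978.4 mA

ω = 2πf = 62200 rad/s
X_L = ωL = 808.6 Ω
Parallel: admittances add. Y = 1/R + 1/(jωL)
Y = (0.01351 − j0.001237) S
|Y| = 0.01357 S → |Z| = 1/|Y| = 73.69 Ω, ∠Z = −∠Y = 5.229°
I = V/|Z| = 72.1/73.69 = 978.4 mA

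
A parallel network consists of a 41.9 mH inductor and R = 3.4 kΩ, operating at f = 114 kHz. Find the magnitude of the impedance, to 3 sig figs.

ω = 2πf = 716300 rad/s
X_L = ωL = 30000 Ω
Parallel: admittances add. Y = 1/R + 1/(jωL)
Y = (0.000294 − j3.33e-05) S
|Y| = 0.000296 S → |Z| = 1/|Y| = 3380 Ω, ∠Z = −∠Y = 6.46°

3380 Ω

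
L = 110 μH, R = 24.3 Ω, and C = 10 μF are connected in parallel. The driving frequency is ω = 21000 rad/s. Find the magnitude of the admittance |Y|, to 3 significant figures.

X_L = ωL = 2.31 Ω
X_C = 1/(ωC) = 4.76 Ω
Parallel: admittances add. Y = 1/R + 1/(jωL) + jωC
Y = (0.0412 − j0.223) S
|Y| = 0.227 S → |Z| = 1/|Y| = 4.41 Ω, ∠Z = −∠Y = 79.5°

227 mS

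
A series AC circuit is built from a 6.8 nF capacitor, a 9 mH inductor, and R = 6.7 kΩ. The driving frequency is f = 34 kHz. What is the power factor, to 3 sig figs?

ω = 2πf = 213600 rad/s
X_L = ωL = 1920 Ω
X_C = 1/(ωC) = 688 Ω
Net reactance X = X_L − X_C = 1230 Ω
Z = 6700 + j1230 Ω
|Z| = √(6700² + 1230²) = 6810 Ω
∠Z = arctan(1230/6700) = 10.4°
cos φ = cos(10.4°) = 0.983

0.983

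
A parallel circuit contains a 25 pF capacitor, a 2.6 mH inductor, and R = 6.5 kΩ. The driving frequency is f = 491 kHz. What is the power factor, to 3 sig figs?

0.955

ω = 2πf = 3.085e+06 rad/s
X_L = ωL = 8020 Ω
X_C = 1/(ωC) = 13000 Ω
Parallel: admittances add. Y = 1/R + 1/(jωL) + jωC
Y = (0.000154 − j4.75e-05) S
|Y| = 0.000161 S → |Z| = 1/|Y| = 6210 Ω, ∠Z = −∠Y = 17.2°
cos φ = cos(17.2°) = 0.955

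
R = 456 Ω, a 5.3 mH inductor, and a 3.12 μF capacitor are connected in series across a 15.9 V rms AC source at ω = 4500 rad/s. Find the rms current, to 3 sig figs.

34.7 mA

X_L = ωL = 23.9 Ω
X_C = 1/(ωC) = 71.2 Ω
Net reactance X = X_L − X_C = -47.4 Ω
Z = 456 − j47.4 Ω
|Z| = √(456² + 47.4²) = 458 Ω
I = V/|Z| = 15.9/458 = 34.7 mA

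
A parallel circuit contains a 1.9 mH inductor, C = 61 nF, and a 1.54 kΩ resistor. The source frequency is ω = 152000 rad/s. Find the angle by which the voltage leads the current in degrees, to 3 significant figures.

-83.6°

X_L = ωL = 289 Ω
X_C = 1/(ωC) = 108 Ω
Parallel: admittances add. Y = 1/R + 1/(jωL) + jωC
Y = (0.000649 + j0.00581) S
|Y| = 0.00585 S → |Z| = 1/|Y| = 171 Ω, ∠Z = −∠Y = -83.6°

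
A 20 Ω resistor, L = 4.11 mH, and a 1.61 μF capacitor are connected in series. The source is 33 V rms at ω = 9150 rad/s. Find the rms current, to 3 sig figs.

909 mA

X_L = ωL = 37.6 Ω
X_C = 1/(ωC) = 67.9 Ω
Net reactance X = X_L − X_C = -30.3 Ω
Z = 20.0 − j30.3 Ω
|Z| = √(20.0² + 30.3²) = 36.3 Ω
I = V/|Z| = 33/36.3 = 909 mA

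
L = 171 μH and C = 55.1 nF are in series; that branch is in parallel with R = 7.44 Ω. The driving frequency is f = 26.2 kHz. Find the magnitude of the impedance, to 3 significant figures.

ω = 2πf = 164600 rad/s
X_L = ωL = 28.1 Ω
X_C = 1/(ωC) = 110 Ω
Branch 1: Z₁ = R = 7.44 Ω
Branch 2 (series LC): Z₂ = j(X_L − X_C) = −j82.1 Ω
Parallel: Z = Z₁Z₂/(Z₁+Z₂), |Z| = 7.41 Ω, ∠Z = -5.18°

7.41 Ω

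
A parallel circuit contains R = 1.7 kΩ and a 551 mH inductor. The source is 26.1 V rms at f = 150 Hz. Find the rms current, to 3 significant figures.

ω = 2πf = 942.5 rad/s
X_L = ωL = 519 Ω
Parallel: admittances add. Y = 1/R + 1/(jωL)
Y = (0.000588 − j0.00193) S
|Y| = 0.00201 S → |Z| = 1/|Y| = 497 Ω, ∠Z = −∠Y = 73.0°
I = V/|Z| = 26.1/497 = 52.6 mA

52.6 mA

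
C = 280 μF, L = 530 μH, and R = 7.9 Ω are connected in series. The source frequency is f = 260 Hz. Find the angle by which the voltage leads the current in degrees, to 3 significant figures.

ω = 2πf = 1634 rad/s
X_L = ωL = 0.866 Ω
X_C = 1/(ωC) = 2.19 Ω
Net reactance X = X_L − X_C = -1.32 Ω
Z = 7.90 − j1.32 Ω
|Z| = √(7.90² + 1.32²) = 8.01 Ω
∠Z = arctan(-1.32/7.90) = -9.49°

-9.49°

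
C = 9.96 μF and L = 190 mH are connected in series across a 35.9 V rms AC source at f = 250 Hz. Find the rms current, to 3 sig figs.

ω = 2πf = 1571 rad/s
X_L = ωL = 298 Ω
X_C = 1/(ωC) = 63.9 Ω
Net reactance X = X_L − X_C = 235 Ω
Z = j235 Ω
|Z| = √(0² + 235²) = 235 Ω
I = V/|Z| = 35.9/235 = 153 mA

153 mA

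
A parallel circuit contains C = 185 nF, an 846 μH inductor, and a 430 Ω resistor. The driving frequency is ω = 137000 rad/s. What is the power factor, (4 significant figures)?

0.1378

X_L = ωL = 115.9 Ω
X_C = 1/(ωC) = 39.46 Ω
Parallel: admittances add. Y = 1/R + 1/(jωL) + jωC
Y = (0.002326 + j0.01672) S
|Y| = 0.01688 S → |Z| = 1/|Y| = 59.25 Ω, ∠Z = −∠Y = -82.08°
cos φ = cos(-82.08°) = 0.1378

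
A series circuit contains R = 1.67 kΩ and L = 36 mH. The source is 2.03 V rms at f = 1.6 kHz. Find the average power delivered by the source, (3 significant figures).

ω = 2πf = 10050 rad/s
X_L = ωL = 362 Ω
Z = 1670 + j362 Ω
|Z| = √(1670² + 362²) = 1710 Ω
∠Z = arctan(362/1670) = 12.2°
I = V/|Z| = 1.19 mA
P = VI cos φ = 2.03 × 0.00119 × cos(12.2°) = 2.36 mW

2.36 mW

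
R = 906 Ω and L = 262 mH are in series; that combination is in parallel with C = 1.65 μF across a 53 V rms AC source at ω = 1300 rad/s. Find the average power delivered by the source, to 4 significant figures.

X_L = ωL = 340.6 Ω
X_C = 1/(ωC) = 466.2 Ω
Branch 1 (R+jX_L): Z₁ = 906.0 + j340.6 Ω, |Z₁| = 967.9 Ω
Branch 2 (−jX_C): Z₂ = −j466.2 Ω
Parallel: Z = Z₁Z₂/(Z₁+Z₂), |Z| = 493.3 Ω, ∠Z = -61.50°
I = V/|Z| = 107.4 mA
P = VI cos φ = 53 × 0.1074 × cos(-61.50°) = 2.717 W

2.717 W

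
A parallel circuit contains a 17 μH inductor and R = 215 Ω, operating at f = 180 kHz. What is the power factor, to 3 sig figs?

0.0891

ω = 2πf = 1.131e+06 rad/s
X_L = ωL = 19.2 Ω
Parallel: admittances add. Y = 1/R + 1/(jωL)
Y = (0.00465 − j0.0520) S
|Y| = 0.0522 S → |Z| = 1/|Y| = 19.2 Ω, ∠Z = −∠Y = 84.9°
cos φ = cos(84.9°) = 0.0891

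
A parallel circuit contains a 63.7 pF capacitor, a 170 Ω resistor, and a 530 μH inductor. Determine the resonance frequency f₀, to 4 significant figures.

ω₀ = 1/√(LC) = 1/√(0.00053 × 6.37e-11) = 5.442e+06 rad/s
f₀ = ω₀/(2π) = 866.2 kHz

866.2 kHz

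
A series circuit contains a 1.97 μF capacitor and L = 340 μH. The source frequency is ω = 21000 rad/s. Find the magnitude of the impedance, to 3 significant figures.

17.0 Ω

X_L = ωL = 7.14 Ω
X_C = 1/(ωC) = 24.2 Ω
Net reactance X = X_L − X_C = -17.0 Ω
Z = − j17.0 Ω
|Z| = √(0² + 17.0²) = 17.0 Ω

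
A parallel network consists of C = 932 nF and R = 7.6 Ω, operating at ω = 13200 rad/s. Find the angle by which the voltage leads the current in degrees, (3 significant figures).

X_C = 1/(ωC) = 81.3 Ω
Parallel: admittances add. Y = 1/R + jωC
Y = (0.132 + j0.0123) S
|Y| = 0.132 S → |Z| = 1/|Y| = 7.57 Ω, ∠Z = −∠Y = -5.34°

-5.34°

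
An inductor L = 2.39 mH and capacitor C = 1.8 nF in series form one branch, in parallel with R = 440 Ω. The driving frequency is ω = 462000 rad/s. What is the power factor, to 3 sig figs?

X_L = ωL = 1100 Ω
X_C = 1/(ωC) = 1200 Ω
Branch 1: Z₁ = R = 440 Ω
Branch 2 (series LC): Z₂ = j(X_L − X_C) = −j98.3 Ω
Parallel: Z = Z₁Z₂/(Z₁+Z₂), |Z| = 96.0 Ω, ∠Z = -77.4°
cos φ = cos(-77.4°) = 0.218

0.218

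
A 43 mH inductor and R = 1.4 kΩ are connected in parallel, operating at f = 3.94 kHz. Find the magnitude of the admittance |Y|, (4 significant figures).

1.180 mS

ω = 2πf = 24760 rad/s
X_L = ωL = 1064 Ω
Parallel: admittances add. Y = 1/R + 1/(jωL)
Y = (0.0007143 − j0.0009394) S
|Y| = 0.001180 S → |Z| = 1/|Y| = 847.4 Ω, ∠Z = −∠Y = 52.75°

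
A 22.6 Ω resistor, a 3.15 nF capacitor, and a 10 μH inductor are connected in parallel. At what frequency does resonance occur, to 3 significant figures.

897 kHz

ω₀ = 1/√(LC) = 1/√(1e-05 × 3.15e-09) = 5.634e+06 rad/s
f₀ = ω₀/(2π) = 897 kHz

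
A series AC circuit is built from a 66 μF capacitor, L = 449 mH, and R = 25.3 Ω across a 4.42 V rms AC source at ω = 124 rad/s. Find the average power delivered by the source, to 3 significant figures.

X_L = ωL = 55.7 Ω
X_C = 1/(ωC) = 122 Ω
Net reactance X = X_L − X_C = -66.5 Ω
Z = 25.3 − j66.5 Ω
|Z| = √(25.3² + 66.5²) = 71.2 Ω
∠Z = arctan(-66.5/25.3) = -69.2°
I = V/|Z| = 62.1 mA
P = VI cos φ = 4.42 × 0.0621 × cos(-69.2°) = 97.6 mW

97.6 mW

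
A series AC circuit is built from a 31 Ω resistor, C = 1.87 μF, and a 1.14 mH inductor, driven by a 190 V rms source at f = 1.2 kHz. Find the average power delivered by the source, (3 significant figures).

ω = 2πf = 7540 rad/s
X_L = ωL = 8.60 Ω
X_C = 1/(ωC) = 70.9 Ω
Net reactance X = X_L − X_C = -62.3 Ω
Z = 31.0 − j62.3 Ω
|Z| = √(31.0² + 62.3²) = 69.6 Ω
∠Z = arctan(-62.3/31.0) = -63.6°
I = V/|Z| = 2.73 A
P = VI cos φ = 190 × 2.73 × cos(-63.6°) = 231 W

231 W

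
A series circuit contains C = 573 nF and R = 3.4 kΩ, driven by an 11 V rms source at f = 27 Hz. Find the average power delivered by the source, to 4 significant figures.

3.505 mW

ω = 2πf = 169.6 rad/s
X_C = 1/(ωC) = 10290 Ω
Z = 3400 − j10290 Ω
|Z| = √(3400² + 10290²) = 10830 Ω
∠Z = arctan(-10290/3400) = -71.71°
I = V/|Z| = 1.015 mA
P = VI cos φ = 11 × 0.001015 × cos(-71.71°) = 3.505 mW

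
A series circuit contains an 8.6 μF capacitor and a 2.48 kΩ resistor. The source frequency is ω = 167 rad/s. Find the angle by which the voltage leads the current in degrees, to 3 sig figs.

-15.7°

X_C = 1/(ωC) = 696 Ω
Z = 2480 − j696 Ω
|Z| = √(2480² + 696²) = 2580 Ω
∠Z = arctan(-696/2480) = -15.7°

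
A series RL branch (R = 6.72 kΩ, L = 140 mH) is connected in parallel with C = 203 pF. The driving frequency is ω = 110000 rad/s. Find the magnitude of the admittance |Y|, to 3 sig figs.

X_L = ωL = 15400 Ω
X_C = 1/(ωC) = 44800 Ω
Branch 1 (R+jX_L): Z₁ = 6720 + j15400 Ω, |Z₁| = 16800 Ω
Branch 2 (−jX_C): Z₂ = −j44800 Ω
Parallel: Z = Z₁Z₂/(Z₁+Z₂), |Z| = 25000 Ω, ∠Z = 53.5°
|Y| = 1/|Z| = 40.1 μS

40.1 μS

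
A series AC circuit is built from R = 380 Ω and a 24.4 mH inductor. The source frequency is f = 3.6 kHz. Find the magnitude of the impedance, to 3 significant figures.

ω = 2πf = 22620 rad/s
X_L = ωL = 552 Ω
Z = 380 + j552 Ω
|Z| = √(380² + 552²) = 670 Ω

670 Ω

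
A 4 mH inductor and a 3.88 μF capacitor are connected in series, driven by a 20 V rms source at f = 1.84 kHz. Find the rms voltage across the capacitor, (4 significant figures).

18.62 V

ω = 2πf = 11560 rad/s
X_L = ωL = 46.24 Ω
X_C = 1/(ωC) = 22.29 Ω
Net reactance X = X_L − X_C = 23.95 Ω
Z = j23.95 Ω
|Z| = √(0² + 23.95²) = 23.95 Ω
I = V/|Z| = 835.0 mA
V_C = I·|Z_C| = 0.8350 × 22.29 = 18.62 V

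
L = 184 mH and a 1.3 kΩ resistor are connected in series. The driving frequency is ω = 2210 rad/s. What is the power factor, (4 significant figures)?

0.9544

X_L = ωL = 406.6 Ω
Z = 1300 + j406.6 Ω
|Z| = √(1300² + 406.6²) = 1362 Ω
∠Z = arctan(406.6/1300) = 17.37°
cos φ = cos(17.37°) = 0.9544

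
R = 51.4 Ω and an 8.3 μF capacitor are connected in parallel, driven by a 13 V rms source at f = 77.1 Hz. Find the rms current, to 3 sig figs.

258 mA

ω = 2πf = 484.4 rad/s
X_C = 1/(ωC) = 249 Ω
Parallel: admittances add. Y = 1/R + jωC
Y = (0.0195 + j0.00402) S
|Y| = 0.0199 S → |Z| = 1/|Y| = 50.3 Ω, ∠Z = −∠Y = -11.7°
I = V/|Z| = 13/50.3 = 258 mA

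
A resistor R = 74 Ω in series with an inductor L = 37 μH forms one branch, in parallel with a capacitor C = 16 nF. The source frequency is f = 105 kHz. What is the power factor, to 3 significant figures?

0.881

ω = 2πf = 659700 rad/s
X_L = ωL = 24.4 Ω
X_C = 1/(ωC) = 94.7 Ω
Branch 1 (R+jX_L): Z₁ = 74.0 + j24.4 Ω, |Z₁| = 77.9 Ω
Branch 2 (−jX_C): Z₂ = −j94.7 Ω
Parallel: Z = Z₁Z₂/(Z₁+Z₂), |Z| = 72.3 Ω, ∠Z = -28.2°
cos φ = cos(-28.2°) = 0.881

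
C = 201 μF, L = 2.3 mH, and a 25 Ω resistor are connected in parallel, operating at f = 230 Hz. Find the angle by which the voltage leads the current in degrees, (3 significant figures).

14.6°

ω = 2πf = 1445 rad/s
X_L = ωL = 3.32 Ω
X_C = 1/(ωC) = 3.44 Ω
Parallel: admittances add. Y = 1/R + 1/(jωL) + jωC
Y = (0.0400 − j0.0104) S
|Y| = 0.0413 S → |Z| = 1/|Y| = 24.2 Ω, ∠Z = −∠Y = 14.6°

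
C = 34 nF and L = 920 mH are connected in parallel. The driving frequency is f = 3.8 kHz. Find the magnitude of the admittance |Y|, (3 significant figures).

ω = 2πf = 23880 rad/s
X_L = ωL = 22000 Ω
X_C = 1/(ωC) = 1230 Ω
Parallel: admittances add. Y = 1/(jωL) + jωC
Y = (0 + j0.000766) S
|Y| = 0.000766 S → |Z| = 1/|Y| = 1310 Ω, ∠Z = −∠Y = -90.0°

766 μS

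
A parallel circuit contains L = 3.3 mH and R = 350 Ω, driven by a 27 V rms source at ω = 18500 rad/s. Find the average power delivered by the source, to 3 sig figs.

2.08 W

X_L = ωL = 61.0 Ω
Parallel: admittances add. Y = 1/R + 1/(jωL)
Y = (0.00286 − j0.0164) S
|Y| = 0.0166 S → |Z| = 1/|Y| = 60.1 Ω, ∠Z = −∠Y = 80.1°
I = V/|Z| = 449 mA
P = VI cos φ = 27 × 0.449 × cos(80.1°) = 2.08 W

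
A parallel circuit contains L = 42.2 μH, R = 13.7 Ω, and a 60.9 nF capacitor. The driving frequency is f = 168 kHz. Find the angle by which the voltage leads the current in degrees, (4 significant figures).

ω = 2πf = 1.056e+06 rad/s
X_L = ωL = 44.55 Ω
X_C = 1/(ωC) = 15.56 Ω
Parallel: admittances add. Y = 1/R + 1/(jωL) + jωC
Y = (0.07299 + j0.04184) S
|Y| = 0.08413 S → |Z| = 1/|Y| = 11.89 Ω, ∠Z = −∠Y = -29.82°

-29.82°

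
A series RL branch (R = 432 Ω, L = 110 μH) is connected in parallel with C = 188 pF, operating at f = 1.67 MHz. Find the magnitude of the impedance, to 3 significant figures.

803 Ω

ω = 2πf = 1.049e+07 rad/s
X_L = ωL = 1150 Ω
X_C = 1/(ωC) = 507 Ω
Branch 1 (R+jX_L): Z₁ = 432 + j1150 Ω, |Z₁| = 1230 Ω
Branch 2 (−jX_C): Z₂ = −j507 Ω
Parallel: Z = Z₁Z₂/(Z₁+Z₂), |Z| = 803 Ω, ∠Z = -76.8°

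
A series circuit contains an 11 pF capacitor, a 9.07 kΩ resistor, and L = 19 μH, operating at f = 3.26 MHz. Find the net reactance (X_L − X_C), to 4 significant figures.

-4049 Ω

ω = 2πf = 2.048e+07 rad/s
X_L = ωL = 389.2 Ω
X_C = 1/(ωC) = 4438 Ω
X = 389.2 − 4438 = -4049 Ω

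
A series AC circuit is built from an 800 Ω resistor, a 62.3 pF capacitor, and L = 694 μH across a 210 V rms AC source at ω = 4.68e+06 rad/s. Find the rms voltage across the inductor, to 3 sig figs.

X_L = ωL = 3250 Ω
X_C = 1/(ωC) = 3430 Ω
Net reactance X = X_L − X_C = -182 Ω
Z = 800 − j182 Ω
|Z| = √(800² + 182²) = 820 Ω
I = V/|Z| = 256 mA
V_L = I·|Z_L| = 0.256 × 3250 = 831 V

831 V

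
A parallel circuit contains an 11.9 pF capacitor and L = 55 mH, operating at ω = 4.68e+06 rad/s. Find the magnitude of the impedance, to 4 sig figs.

X_L = ωL = 257400 Ω
X_C = 1/(ωC) = 17960 Ω
Parallel: admittances add. Y = 1/(jωL) + jωC
Y = (0 + j5.181e-05) S
|Y| = 5.181e-05 S → |Z| = 1/|Y| = 19300 Ω, ∠Z = −∠Y = -90.00°

19300 Ω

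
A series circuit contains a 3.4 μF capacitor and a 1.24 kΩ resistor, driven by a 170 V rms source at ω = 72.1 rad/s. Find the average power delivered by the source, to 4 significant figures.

1.971 W

X_C = 1/(ωC) = 4079 Ω
Z = 1240 − j4079 Ω
|Z| = √(1240² + 4079²) = 4264 Ω
∠Z = arctan(-4079/1240) = -73.09°
I = V/|Z| = 39.87 mA
P = VI cos φ = 170 × 0.03987 × cos(-73.09°) = 1.971 W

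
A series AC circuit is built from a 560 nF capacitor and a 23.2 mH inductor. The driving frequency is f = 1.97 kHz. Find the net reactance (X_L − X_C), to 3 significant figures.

ω = 2πf = 12380 rad/s
X_L = ωL = 287 Ω
X_C = 1/(ωC) = 144 Ω
X = 287 − 144 = 143 Ω

143 Ω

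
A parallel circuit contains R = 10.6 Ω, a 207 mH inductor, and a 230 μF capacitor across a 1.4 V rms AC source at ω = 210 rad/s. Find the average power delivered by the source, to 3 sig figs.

185 mW

X_L = ωL = 43.5 Ω
X_C = 1/(ωC) = 20.7 Ω
Parallel: admittances add. Y = 1/R + 1/(jωL) + jωC
Y = (0.0943 + j0.0253) S
|Y| = 0.0977 S → |Z| = 1/|Y| = 10.2 Ω, ∠Z = −∠Y = -15.0°
I = V/|Z| = 137 mA
P = VI cos φ = 1.4 × 0.137 × cos(-15.0°) = 185 mW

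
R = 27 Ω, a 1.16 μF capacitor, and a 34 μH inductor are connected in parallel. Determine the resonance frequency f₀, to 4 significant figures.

ω₀ = 1/√(LC) = 1/√(3.4e-05 × 1.16e-06) = 159200 rad/s
f₀ = ω₀/(2π) = 25.34 kHz

25.34 kHz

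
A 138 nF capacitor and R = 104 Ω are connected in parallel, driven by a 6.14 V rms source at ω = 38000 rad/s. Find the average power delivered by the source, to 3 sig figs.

362 mW

X_C = 1/(ωC) = 191 Ω
Parallel: admittances add. Y = 1/R + jωC
Y = (0.00962 + j0.00524) S
|Y| = 0.0110 S → |Z| = 1/|Y| = 91.3 Ω, ∠Z = −∠Y = -28.6°
I = V/|Z| = 67.2 mA
P = VI cos φ = 6.14 × 0.0672 × cos(-28.6°) = 362 mW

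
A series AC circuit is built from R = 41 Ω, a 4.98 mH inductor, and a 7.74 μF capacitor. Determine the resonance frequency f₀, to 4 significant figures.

ω₀ = 1/√(LC) = 1/√(0.00498 × 7.74e-06) = 5093 rad/s
f₀ = ω₀/(2π) = 810.7 Hz

810.7 Hz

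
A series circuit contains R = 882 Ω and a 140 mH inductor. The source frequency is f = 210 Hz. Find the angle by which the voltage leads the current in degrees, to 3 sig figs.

11.8°

ω = 2πf = 1319 rad/s
X_L = ωL = 185 Ω
Z = 882 + j185 Ω
|Z| = √(882² + 185²) = 901 Ω
∠Z = arctan(185/882) = 11.8°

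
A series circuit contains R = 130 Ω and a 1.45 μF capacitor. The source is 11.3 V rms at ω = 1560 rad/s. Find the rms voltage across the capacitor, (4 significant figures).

X_C = 1/(ωC) = 442.1 Ω
Z = 130.0 − j442.1 Ω
|Z| = √(130.0² + 442.1²) = 460.8 Ω
I = V/|Z| = 24.52 mA
V_C = I·|Z_C| = 0.02452 × 442.1 = 10.84 V

10.84 V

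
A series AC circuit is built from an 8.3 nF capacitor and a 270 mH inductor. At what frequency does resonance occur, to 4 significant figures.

ω₀ = 1/√(LC) = 1/√(0.27 × 8.3e-09) = 21120 rad/s
f₀ = ω₀/(2π) = 3.362 kHz

3.362 kHz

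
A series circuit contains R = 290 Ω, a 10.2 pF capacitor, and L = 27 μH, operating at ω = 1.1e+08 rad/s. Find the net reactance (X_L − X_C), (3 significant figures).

2080 Ω

X_L = ωL = 2970 Ω
X_C = 1/(ωC) = 891 Ω
X = 2970 − 891 = 2080 Ω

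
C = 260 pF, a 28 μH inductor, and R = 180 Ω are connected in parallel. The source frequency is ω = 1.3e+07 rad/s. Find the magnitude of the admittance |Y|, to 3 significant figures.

X_L = ωL = 364 Ω
X_C = 1/(ωC) = 296 Ω
Parallel: admittances add. Y = 1/R + 1/(jωL) + jωC
Y = (0.00556 + j0.000633) S
|Y| = 0.00559 S → |Z| = 1/|Y| = 179 Ω, ∠Z = −∠Y = -6.50°

5.59 mS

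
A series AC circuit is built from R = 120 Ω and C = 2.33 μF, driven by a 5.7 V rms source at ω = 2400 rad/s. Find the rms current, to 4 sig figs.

26.47 mA

X_C = 1/(ωC) = 178.8 Ω
Z = 120.0 − j178.8 Ω
|Z| = √(120.0² + 178.8²) = 215.4 Ω
I = V/|Z| = 5.7/215.4 = 26.47 mA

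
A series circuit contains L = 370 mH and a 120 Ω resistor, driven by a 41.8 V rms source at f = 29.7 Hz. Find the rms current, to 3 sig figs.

302 mA

ω = 2πf = 186.6 rad/s
X_L = ωL = 69.0 Ω
Z = 120 + j69.0 Ω
|Z| = √(120² + 69.0²) = 138 Ω
I = V/|Z| = 41.8/138 = 302 mA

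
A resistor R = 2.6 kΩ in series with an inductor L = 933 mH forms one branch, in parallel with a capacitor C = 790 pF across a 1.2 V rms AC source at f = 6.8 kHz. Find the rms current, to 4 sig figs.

ω = 2πf = 42730 rad/s
X_L = ωL = 39860 Ω
X_C = 1/(ωC) = 29630 Ω
Branch 1 (R+jX_L): Z₁ = 2600 + j39860 Ω, |Z₁| = 39950 Ω
Branch 2 (−jX_C): Z₂ = −j29630 Ω
Parallel: Z = Z₁Z₂/(Z₁+Z₂), |Z| = 112100 Ω, ∠Z = -79.48°
I = V/|Z| = 1.2/112100 = 10.71 μA

10.71 μA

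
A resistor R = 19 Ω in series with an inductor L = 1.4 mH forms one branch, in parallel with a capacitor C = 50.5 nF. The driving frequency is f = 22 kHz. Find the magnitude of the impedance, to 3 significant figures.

518 Ω

ω = 2πf = 138200 rad/s
X_L = ωL = 194 Ω
X_C = 1/(ωC) = 143 Ω
Branch 1 (R+jX_L): Z₁ = 19.0 + j194 Ω, |Z₁| = 194 Ω
Branch 2 (−jX_C): Z₂ = −j143 Ω
Parallel: Z = Z₁Z₂/(Z₁+Z₂), |Z| = 518 Ω, ∠Z = -74.9°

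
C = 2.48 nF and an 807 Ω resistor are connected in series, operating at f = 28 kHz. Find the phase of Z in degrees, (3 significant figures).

ω = 2πf = 175900 rad/s
X_C = 1/(ωC) = 2290 Ω
Z = 807 − j2290 Ω
|Z| = √(807² + 2290²) = 2430 Ω
∠Z = arctan(-2290/807) = -70.6°

-70.6°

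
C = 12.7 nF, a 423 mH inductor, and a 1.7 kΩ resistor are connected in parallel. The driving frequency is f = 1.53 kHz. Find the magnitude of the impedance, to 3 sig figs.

ω = 2πf = 9613 rad/s
X_L = ωL = 4070 Ω
X_C = 1/(ωC) = 8190 Ω
Parallel: admittances add. Y = 1/R + 1/(jωL) + jωC
Y = (0.000588 − j0.000124) S
|Y| = 0.000601 S → |Z| = 1/|Y| = 1660 Ω, ∠Z = −∠Y = 11.9°

1660 Ω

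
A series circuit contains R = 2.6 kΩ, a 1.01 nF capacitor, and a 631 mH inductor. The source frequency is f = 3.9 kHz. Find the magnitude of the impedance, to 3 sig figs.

25100 Ω

ω = 2πf = 24500 rad/s
X_L = ωL = 15500 Ω
X_C = 1/(ωC) = 40400 Ω
Net reactance X = X_L − X_C = -24900 Ω
Z = 2600 − j24900 Ω
|Z| = √(2600² + 24900²) = 25100 Ω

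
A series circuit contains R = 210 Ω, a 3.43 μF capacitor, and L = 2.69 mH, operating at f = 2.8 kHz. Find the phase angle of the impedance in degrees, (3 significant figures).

8.33°

ω = 2πf = 17590 rad/s
X_L = ωL = 47.3 Ω
X_C = 1/(ωC) = 16.6 Ω
Net reactance X = X_L − X_C = 30.8 Ω
Z = 210 + j30.8 Ω
|Z| = √(210² + 30.8²) = 212 Ω
∠Z = arctan(30.8/210) = 8.33°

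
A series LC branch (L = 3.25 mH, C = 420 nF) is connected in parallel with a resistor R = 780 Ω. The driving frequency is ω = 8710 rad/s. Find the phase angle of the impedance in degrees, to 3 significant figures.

X_L = ωL = 28.3 Ω
X_C = 1/(ωC) = 273 Ω
Branch 1: Z₁ = R = 780 Ω
Branch 2 (series LC): Z₂ = j(X_L − X_C) = −j245 Ω
Parallel: Z = Z₁Z₂/(Z₁+Z₂), |Z| = 234 Ω, ∠Z = -72.6°

-72.6°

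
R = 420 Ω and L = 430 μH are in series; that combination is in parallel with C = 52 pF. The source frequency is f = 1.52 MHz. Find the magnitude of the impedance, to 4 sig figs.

ω = 2πf = 9.55e+06 rad/s
X_L = ωL = 4107 Ω
X_C = 1/(ωC) = 2014 Ω
Branch 1 (R+jX_L): Z₁ = 420.0 + j4107 Ω, |Z₁| = 4128 Ω
Branch 2 (−jX_C): Z₂ = −j2014 Ω
Parallel: Z = Z₁Z₂/(Z₁+Z₂), |Z| = 3894 Ω, ∠Z = -84.49°

3894 Ω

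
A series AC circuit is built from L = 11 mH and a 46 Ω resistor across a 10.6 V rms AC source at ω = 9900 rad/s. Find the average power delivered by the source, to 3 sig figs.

370 mW

X_L = ωL = 109 Ω
Z = 46.0 + j109 Ω
|Z| = √(46.0² + 109²) = 118 Ω
∠Z = arctan(109/46.0) = 67.1°
I = V/|Z| = 89.7 mA
P = VI cos φ = 10.6 × 0.0897 × cos(67.1°) = 370 mW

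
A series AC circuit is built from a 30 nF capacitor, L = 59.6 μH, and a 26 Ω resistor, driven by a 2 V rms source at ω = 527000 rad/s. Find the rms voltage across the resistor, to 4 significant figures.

1.265 V

X_L = ωL = 31.41 Ω
X_C = 1/(ωC) = 63.25 Ω
Net reactance X = X_L − X_C = -31.84 Ω
Z = 26.00 − j31.84 Ω
|Z| = √(26.00² + 31.84²) = 41.11 Ω
I = V/|Z| = 48.65 mA
V_R = I·|Z_R| = 0.04865 × 26.00 = 1.265 V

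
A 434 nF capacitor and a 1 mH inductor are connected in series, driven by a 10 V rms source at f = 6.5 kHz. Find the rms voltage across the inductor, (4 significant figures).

26.22 V

ω = 2πf = 40840 rad/s
X_L = ωL = 40.84 Ω
X_C = 1/(ωC) = 56.42 Ω
Net reactance X = X_L − X_C = -15.58 Ω
Z = − j15.58 Ω
|Z| = √(0² + 15.58²) = 15.58 Ω
I = V/|Z| = 642.0 mA
V_L = I·|Z_L| = 0.6420 × 40.84 = 26.22 V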